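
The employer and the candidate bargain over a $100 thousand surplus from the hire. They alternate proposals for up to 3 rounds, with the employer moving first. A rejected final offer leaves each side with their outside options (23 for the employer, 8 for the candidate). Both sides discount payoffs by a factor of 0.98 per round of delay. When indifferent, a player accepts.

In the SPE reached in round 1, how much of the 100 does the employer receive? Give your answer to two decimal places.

Round 3 (the employer proposes): the candidate gets 8 if talks fail, so the employer offers 8 and keeps 92.
Round 2 (the candidate proposes): the employer can get 92 next round, worth 0.98 × 92 = 90.16 now. The candidate offers 90.16 and keeps 100 − 90.16 = 9.84.
Round 1 (the employer proposes): the candidate can get 9.84 next round, worth 0.98 × 9.84 = 9.6432 now. The employer offers 9.6432 and keeps 100 − 9.6432 = 90.3568.

90.36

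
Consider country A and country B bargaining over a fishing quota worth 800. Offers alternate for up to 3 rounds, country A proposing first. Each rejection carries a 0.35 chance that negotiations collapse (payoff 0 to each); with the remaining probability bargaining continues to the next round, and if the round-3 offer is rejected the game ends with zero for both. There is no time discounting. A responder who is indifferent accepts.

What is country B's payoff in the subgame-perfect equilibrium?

182

Round 3 (country A proposes): rejection yields 0 for country B; country A offers 0 and keeps 800.
Round 2 (country B proposes): rejecting gives country A an expected 0.65 × 800 = 520; country B offers that and keeps 280.
Round 1 (country A proposes): rejecting gives country B an expected 0.65 × 280 = 182; country A offers that and keeps 618.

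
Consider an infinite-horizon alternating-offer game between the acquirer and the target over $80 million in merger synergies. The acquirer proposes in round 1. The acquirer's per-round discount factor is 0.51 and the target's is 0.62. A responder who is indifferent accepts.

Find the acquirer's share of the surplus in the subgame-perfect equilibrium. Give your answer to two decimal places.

Let x be the acquirer's share when the acquirer proposes and y be the target's share when the target proposes.
The target accepts iff offered ≥ 0.62·y, so x = 80 − 0.62y. Symmetrically y = 80 − 0.51x.
Substituting: x = 80 − 0.62(80 − 0.51x), giving x(1 − 0.51·0.62) = 80(1 − 0.62).
So x = 80 × 0.38 / 0.6838 ≈ 44.4574, and the target receives 80 − x ≈ 35.5426.

44.46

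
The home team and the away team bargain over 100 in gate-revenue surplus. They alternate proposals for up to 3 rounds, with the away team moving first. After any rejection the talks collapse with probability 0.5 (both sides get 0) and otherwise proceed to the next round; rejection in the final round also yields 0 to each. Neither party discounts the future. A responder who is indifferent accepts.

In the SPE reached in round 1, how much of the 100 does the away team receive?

75

Round 3 (the away team proposes): rejection yields 0 for the home team; the away team offers 0 and keeps 100.
Round 2 (the home team proposes): rejecting gives the away team an expected 0.5 × 100 = 50, so the home team offers 50, keeping 50.
Round 1 (the away team proposes): rejecting gives the home team an expected 0.5 × 50 = 25, so the away team offers 25, keeping 75.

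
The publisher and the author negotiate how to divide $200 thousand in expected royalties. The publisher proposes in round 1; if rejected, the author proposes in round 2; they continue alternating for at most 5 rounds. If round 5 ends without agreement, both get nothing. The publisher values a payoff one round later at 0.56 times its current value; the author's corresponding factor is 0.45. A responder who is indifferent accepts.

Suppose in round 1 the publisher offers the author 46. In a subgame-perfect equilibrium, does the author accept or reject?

Reject

Work out the author's continuation value if the offer is rejected.
Round 5 (the publisher proposes): the author will accept anything ≥ 0, so the publisher offers 0 and keeps 200.
Round 4 (the author proposes): the publisher can get 200 next round, worth 0.56 × 200 = 112 now. The author offers 112 and keeps 200 − 112 = 88.
Round 3 (the publisher proposes): the author can get 88 next round, worth 0.45 × 88 = 39.6 now; the publisher offers that and keeps 160.4.
Round 2 (the author proposes): the publisher can get 160.4 next round, worth 0.56 × 160.4 = 89.824 now; the author offers that and keeps 110.176.
So by rejecting in round 1, the author gets 110.176 next round, worth 0.45 × 110.176 = 49.5792 now.
Offer 46 < 49.5792, so the author rejects.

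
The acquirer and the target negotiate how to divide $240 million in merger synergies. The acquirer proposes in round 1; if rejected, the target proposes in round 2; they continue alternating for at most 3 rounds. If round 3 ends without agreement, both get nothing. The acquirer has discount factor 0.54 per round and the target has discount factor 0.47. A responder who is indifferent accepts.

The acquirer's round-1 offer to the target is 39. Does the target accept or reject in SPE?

Reject

Round 3 (the acquirer proposes): the target will accept anything ≥ 0, so the acquirer offers 0 and keeps 240.
Round 2 (the target proposes): the acquirer can get 240 next round, worth 0.54 × 240 = 129.6 now, so the target offers 129.6, keeping 110.4.
So by rejecting in round 1, the target gets 110.4 next round, worth 0.47 × 110.4 = 51.888 now.
Offer 39 < 51.888, so the target rejects.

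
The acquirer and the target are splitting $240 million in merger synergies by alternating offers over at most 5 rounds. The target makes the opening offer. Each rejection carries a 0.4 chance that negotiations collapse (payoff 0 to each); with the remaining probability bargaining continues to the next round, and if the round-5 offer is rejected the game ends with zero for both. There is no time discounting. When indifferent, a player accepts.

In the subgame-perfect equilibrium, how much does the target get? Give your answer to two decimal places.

161.66

Round 5 (the target proposes): the acquirer will accept anything ≥ 0, so the target offers 0 and keeps 240.
Round 4 (the acquirer proposes): rejecting gives the target an expected 0.6 × 240 = 144, so the acquirer offers 144, keeping 96.
Round 3 (the target proposes): rejecting gives the acquirer an expected 0.6 × 96 = 57.6; the target offers that and keeps 182.4.
Round 2 (the acquirer proposes): rejecting gives the target an expected 0.6 × 182.4 = 109.44; the acquirer offers that and keeps 130.56.
Round 1 (the target proposes): rejecting gives the acquirer an expected 0.6 × 130.56 = 78.336. The target offers 78.336 and keeps 240 − 78.336 = 161.664.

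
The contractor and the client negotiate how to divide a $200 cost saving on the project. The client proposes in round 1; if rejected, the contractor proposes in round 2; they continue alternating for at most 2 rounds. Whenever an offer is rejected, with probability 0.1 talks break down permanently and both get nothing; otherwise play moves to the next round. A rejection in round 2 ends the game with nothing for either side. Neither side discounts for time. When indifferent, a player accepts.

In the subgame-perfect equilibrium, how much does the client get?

20

By backward induction:
Round 2 (the contractor proposes): the client will accept anything ≥ 0, so the contractor offers 0 and keeps 200.
Round 1 (the client proposes): rejecting gives the contractor an expected 0.9 × 200 = 180; the client offers that and keeps 20.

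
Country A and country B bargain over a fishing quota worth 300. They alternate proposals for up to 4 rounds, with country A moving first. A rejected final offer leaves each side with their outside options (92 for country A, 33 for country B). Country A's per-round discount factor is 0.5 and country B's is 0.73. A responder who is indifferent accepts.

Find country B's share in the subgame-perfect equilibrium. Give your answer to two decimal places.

164.92

Work backward from the last round.
Round 4 (country B proposes): country A gets 92 if talks fail, so country B offers 92 and keeps 208.
Round 3 (country A proposes): country B can get 208 next round, worth 0.73 × 208 = 151.84 now. Country A offers 151.84 and keeps 300 − 151.84 = 148.16.
Round 2 (country B proposes): country A can get 148.16 next round, worth 0.5 × 148.16 = 74.08 now, so country B offers 74.08, keeping 225.92.
Round 1 (country A proposes): country B can get 225.92 next round, worth 0.73 × 225.92 = 164.9216 now. Country A offers 164.9216 and keeps 300 − 164.9216 = 135.0784.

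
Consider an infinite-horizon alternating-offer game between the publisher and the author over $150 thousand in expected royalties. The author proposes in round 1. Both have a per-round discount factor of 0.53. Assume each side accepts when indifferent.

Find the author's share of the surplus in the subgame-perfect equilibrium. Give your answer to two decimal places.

Let x be the author's share when the author proposes and y be the publisher's share when the publisher proposes.
The publisher accepts iff offered ≥ 0.53·y, so x = 150 − 0.53y. Symmetrically y = 150 − 0.53x.
Substituting: x = 150 − 0.53(150 − 0.53x), giving x(1 − 0.53·0.53) = 150(1 − 0.53).
So x = 150 × 0.47 / 0.7191 ≈ 98.0392, and the publisher receives 150 − x ≈ 51.9608.

98.04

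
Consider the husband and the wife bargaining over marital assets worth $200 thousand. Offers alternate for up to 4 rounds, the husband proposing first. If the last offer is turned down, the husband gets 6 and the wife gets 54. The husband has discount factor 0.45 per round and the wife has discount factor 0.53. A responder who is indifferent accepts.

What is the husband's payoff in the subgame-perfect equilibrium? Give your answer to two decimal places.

117.18

Round 4 (the wife proposes): the husband gets 6 if talks fail, so the wife offers 6 and keeps 194.
Round 3 (the husband proposes): the wife can get 194 next round, worth 0.53 × 194 = 102.82 now. The husband offers 102.82 and keeps 200 − 102.82 = 97.18.
Round 2 (the wife proposes): the husband can get 97.18 next round, worth 0.45 × 97.18 = 43.731 now. The wife offers 43.731 and keeps 200 − 43.731 = 156.269.
Round 1 (the husband proposes): the wife can get 156.269 next round, worth 0.53 × 156.269 = 82.82257 now; the husband offers that and keeps 117.17743.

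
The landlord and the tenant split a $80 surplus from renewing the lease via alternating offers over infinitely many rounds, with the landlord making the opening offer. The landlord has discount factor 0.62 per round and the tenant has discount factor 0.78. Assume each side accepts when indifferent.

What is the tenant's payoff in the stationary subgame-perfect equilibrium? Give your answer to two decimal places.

45.92

In a stationary SPE each proposer offers the other exactly their discounted continuation value.
If the landlord keeps x when proposing and the tenant keeps y when proposing, then x = 80 − 0.78y and y = 80 − 0.62x.
Solving: x = 80(1 − 0.78) / (1 − 0.62·0.78) = 17.6 / 0.5164 ≈ 34.0821.
The tenant gets 80 − 34.0821 ≈ 45.9179.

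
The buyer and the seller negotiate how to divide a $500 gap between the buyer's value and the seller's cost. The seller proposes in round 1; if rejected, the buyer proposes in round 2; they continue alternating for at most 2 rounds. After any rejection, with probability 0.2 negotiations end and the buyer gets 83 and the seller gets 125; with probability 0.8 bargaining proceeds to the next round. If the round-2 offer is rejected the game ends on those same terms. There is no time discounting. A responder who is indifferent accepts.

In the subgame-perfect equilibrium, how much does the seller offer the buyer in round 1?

316.6

By backward induction:
Round 2 (the buyer proposes): the seller gets 125 if talks fail, so the buyer offers 125 and keeps 375.
Round 1 (the seller proposes): rejecting gives the buyer an expected 0.8 × 375 + 0.2 × 83 = 316.6. The seller offers 316.6 and keeps 500 − 316.6 = 183.4.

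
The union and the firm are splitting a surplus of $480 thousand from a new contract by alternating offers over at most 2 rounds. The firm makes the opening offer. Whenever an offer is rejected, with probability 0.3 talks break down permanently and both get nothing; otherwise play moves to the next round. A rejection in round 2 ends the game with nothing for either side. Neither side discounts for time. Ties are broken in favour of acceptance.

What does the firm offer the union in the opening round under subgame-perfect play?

By backward induction:
Round 2 (the union proposes): the firm will accept anything ≥ 0, so the union offers 0 and keeps 480.
Round 1 (the firm proposes): rejecting gives the union an expected 0.7 × 480 = 336. The firm offers 336 and keeps 480 − 336 = 144.

336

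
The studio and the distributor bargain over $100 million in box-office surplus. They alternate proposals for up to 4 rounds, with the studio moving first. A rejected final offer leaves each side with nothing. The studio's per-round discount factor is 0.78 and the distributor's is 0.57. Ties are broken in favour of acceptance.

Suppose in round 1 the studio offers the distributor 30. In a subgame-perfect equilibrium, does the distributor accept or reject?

Round 4 (the distributor proposes): rejection yields 0 for the studio; the distributor offers 0 and keeps 100.
Round 3 (the studio proposes): the distributor can get 100 next round, worth 0.57 × 100 = 57 now. The studio offers 57 and keeps 100 − 57 = 43.
Round 2 (the distributor proposes): the studio can get 43 next round, worth 0.78 × 43 = 33.54 now, so the distributor offers 33.54, keeping 66.46.
So by rejecting in round 1, the distributor gets 66.46 next round, worth 0.57 × 66.46 = 37.8822 now.
Offer 30 < 37.8822, so the distributor rejects.

Reject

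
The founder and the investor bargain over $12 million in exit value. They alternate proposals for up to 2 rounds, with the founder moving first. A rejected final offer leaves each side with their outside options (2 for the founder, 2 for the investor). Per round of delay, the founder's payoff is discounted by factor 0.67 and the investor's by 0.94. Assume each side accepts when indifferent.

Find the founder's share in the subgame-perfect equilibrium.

2.6

Round 2 (the investor proposes): the founder gets 2 if talks fail, so the investor offers 2 and keeps 10.
Round 1 (the founder proposes): the investor can get 10 next round, worth 0.94 × 10 = 9.4 now; the founder offers that and keeps 2.6.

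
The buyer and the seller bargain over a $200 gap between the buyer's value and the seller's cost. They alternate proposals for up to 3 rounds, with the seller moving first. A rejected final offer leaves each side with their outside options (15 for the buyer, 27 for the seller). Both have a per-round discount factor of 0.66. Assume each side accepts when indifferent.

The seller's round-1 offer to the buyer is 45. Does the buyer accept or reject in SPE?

Reject

Round 3 (the seller proposes): the buyer gets 15 if talks fail, so the seller offers 15 and keeps 185.
Round 2 (the buyer proposes): the seller can get 185 next round, worth 0.66 × 185 = 122.1 now, so the buyer offers 122.1, keeping 77.9.
So by rejecting in round 1, the buyer gets 77.9 next round, worth 0.66 × 77.9 = 51.414 now.
Offer 45 < 51.414, so the buyer rejects.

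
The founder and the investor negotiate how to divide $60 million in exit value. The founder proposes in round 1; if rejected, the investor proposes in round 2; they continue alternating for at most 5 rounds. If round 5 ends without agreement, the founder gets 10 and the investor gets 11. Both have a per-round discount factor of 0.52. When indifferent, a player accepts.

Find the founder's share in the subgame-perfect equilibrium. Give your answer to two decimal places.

Solve by backward induction from round 5.
Round 5 (the founder proposes): the investor gets 11 if talks fail, so the founder offers 11 and keeps 49.
Round 4 (the investor proposes): the founder can get 49 next round, worth 0.52 × 49 = 25.48 now, so the investor offers 25.48, keeping 34.52.
Round 3 (the founder proposes): the investor can get 34.52 next round, worth 0.52 × 34.52 = 17.9504 now. The founder offers 17.9504 and keeps 60 − 17.9504 = 42.0496.
Round 2 (the investor proposes): the founder can get 42.0496 next round, worth 0.52 × 42.0496 = 21.865792 now, so the investor offers 21.865792, keeping 38.134208.
Round 1 (the founder proposes): the investor can get 38.134208 next round, worth 0.52 × 38.134208 = 19.82978816 now. The founder offers 19.82978816 and keeps 60 − 19.82978816 = 40.17021184.

40.17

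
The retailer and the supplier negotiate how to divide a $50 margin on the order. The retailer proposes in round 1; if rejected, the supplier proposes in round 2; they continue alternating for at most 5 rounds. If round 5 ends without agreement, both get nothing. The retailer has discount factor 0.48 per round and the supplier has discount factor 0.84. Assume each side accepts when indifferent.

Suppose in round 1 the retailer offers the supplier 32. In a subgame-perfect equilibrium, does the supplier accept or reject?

Accept

Round 5 (the retailer proposes): the supplier will accept anything ≥ 0, so the retailer offers 0 and keeps 50.
Round 4 (the supplier proposes): the retailer can get 50 next round, worth 0.48 × 50 = 24 now; the supplier offers that and keeps 26.
Round 3 (the retailer proposes): the supplier can get 26 next round, worth 0.84 × 26 = 21.84 now. The retailer offers 21.84 and keeps 50 − 21.84 = 28.16.
Round 2 (the supplier proposes): the retailer can get 28.16 next round, worth 0.48 × 28.16 = 13.5168 now; the supplier offers that and keeps 36.4832.
So by rejecting in round 1, the supplier gets 36.4832 next round, worth 0.84 × 36.4832 = 30.645888 now.
Offer 32 ≥ 30.645888, so the supplier accepts.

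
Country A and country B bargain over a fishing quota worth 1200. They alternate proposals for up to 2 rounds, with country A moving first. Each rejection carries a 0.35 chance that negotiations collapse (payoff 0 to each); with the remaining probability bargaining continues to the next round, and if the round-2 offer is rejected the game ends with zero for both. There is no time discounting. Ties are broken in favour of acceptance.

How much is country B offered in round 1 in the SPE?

Round 2 (country B proposes): country A will accept anything ≥ 0, so country B offers 0 and keeps 1200.
Round 1 (country A proposes): rejecting gives country B an expected 0.65 × 1200 = 780. Country A offers 780 and keeps 1200 − 780 = 420.

780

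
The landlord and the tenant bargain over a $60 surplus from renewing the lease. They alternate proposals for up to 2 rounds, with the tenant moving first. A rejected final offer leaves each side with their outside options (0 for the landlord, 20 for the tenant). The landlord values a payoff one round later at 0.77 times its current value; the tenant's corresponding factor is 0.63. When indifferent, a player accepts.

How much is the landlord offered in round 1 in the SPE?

Round 2 (the landlord proposes): the tenant gets 20 if talks fail, so the landlord offers 20 and keeps 40.
Round 1 (the tenant proposes): the landlord can get 40 next round, worth 0.77 × 40 = 30.8 now; the tenant offers that and keeps 29.2.

30.8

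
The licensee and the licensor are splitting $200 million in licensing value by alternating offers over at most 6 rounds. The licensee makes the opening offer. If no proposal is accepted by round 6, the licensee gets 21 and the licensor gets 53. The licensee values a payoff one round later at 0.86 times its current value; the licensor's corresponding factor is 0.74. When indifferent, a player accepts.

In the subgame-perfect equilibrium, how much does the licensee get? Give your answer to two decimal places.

Work backward from the last round.
Round 6 (the licensor proposes): the licensee gets 21 if talks fail, so the licensor offers 21 and keeps 179.
Round 5 (the licensee proposes): the licensor can get 179 next round, worth 0.74 × 179 = 132.46 now. The licensee offers 132.46 and keeps 200 − 132.46 = 67.54.
Round 4 (the licensor proposes): the licensee can get 67.54 next round, worth 0.86 × 67.54 = 58.0844 now; the licensor offers that and keeps 141.9156.
Round 3 (the licensee proposes): the licensor can get 141.9156 next round, worth 0.74 × 141.9156 = 105.017544 now, so the licensee offers 105.017544, keeping 94.982456.
Round 2 (the licensor proposes): the licensee can get 94.982456 next round, worth 0.86 × 94.982456 = 81.68491216 now, so the licensor offers 81.68491216, keeping 118.31508784.
Round 1 (the licensee proposes): the licensor can get 118.31508784 next round, worth 0.74 × 118.31508784 = 87.5531650016 now; the licensee offers that and keeps 112.4468349984.

112.45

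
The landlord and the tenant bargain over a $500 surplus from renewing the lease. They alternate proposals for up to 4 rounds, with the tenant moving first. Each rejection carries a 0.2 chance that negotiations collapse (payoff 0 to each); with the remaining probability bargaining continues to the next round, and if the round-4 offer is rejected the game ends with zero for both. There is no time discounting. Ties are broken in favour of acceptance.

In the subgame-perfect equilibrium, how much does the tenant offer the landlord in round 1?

336

By backward induction:
Round 4 (the landlord proposes): the tenant will accept anything ≥ 0, so the landlord offers 0 and keeps 500.
Round 3 (the tenant proposes): rejecting gives the landlord an expected 0.8 × 500 = 400; the tenant offers that and keeps 100.
Round 2 (the landlord proposes): rejecting gives the tenant an expected 0.8 × 100 = 80, so the landlord offers 80, keeping 420.
Round 1 (the tenant proposes): rejecting gives the landlord an expected 0.8 × 420 = 336. The tenant offers 336 and keeps 500 − 336 = 164.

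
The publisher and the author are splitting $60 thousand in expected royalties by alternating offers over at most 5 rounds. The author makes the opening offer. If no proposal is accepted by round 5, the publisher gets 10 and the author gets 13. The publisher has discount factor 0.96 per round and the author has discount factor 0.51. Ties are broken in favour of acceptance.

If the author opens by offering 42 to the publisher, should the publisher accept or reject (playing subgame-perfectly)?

Round 5 (the author proposes): the publisher gets 10 if talks fail, so the author offers 10 and keeps 50.
Round 4 (the publisher proposes): the author can get 50 next round, worth 0.51 × 50 = 25.5 now; the publisher offers that and keeps 34.5.
Round 3 (the author proposes): the publisher can get 34.5 next round, worth 0.96 × 34.5 = 33.12 now. The author offers 33.12 and keeps 60 − 33.12 = 26.88.
Round 2 (the publisher proposes): the author can get 26.88 next round, worth 0.51 × 26.88 = 13.7088 now; the publisher offers that and keeps 46.2912.
So by rejecting in round 1, the publisher gets 46.2912 next round, worth 0.96 × 46.2912 = 44.439552 now.
Offer 42 < 44.439552, so the publisher rejects.

Reject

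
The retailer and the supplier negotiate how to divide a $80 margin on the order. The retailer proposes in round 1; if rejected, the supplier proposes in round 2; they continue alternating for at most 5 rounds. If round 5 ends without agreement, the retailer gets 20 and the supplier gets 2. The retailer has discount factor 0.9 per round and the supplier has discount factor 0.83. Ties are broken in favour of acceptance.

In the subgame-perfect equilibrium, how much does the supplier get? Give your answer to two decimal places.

12.72

Round 5 (the retailer proposes): the supplier gets 2 if talks fail, so the retailer offers 2 and keeps 78.
Round 4 (the supplier proposes): the retailer can get 78 next round, worth 0.9 × 78 = 70.2 now. The supplier offers 70.2 and keeps 80 − 70.2 = 9.8.
Round 3 (the retailer proposes): the supplier can get 9.8 next round, worth 0.83 × 9.8 = 8.134 now; the retailer offers that and keeps 71.866.
Round 2 (the supplier proposes): the retailer can get 71.866 next round, worth 0.9 × 71.866 = 64.6794 now; the supplier offers that and keeps 15.3206.
Round 1 (the retailer proposes): the supplier can get 15.3206 next round, worth 0.83 × 15.3206 = 12.716098 now, so the retailer offers 12.716098, keeping 67.283902.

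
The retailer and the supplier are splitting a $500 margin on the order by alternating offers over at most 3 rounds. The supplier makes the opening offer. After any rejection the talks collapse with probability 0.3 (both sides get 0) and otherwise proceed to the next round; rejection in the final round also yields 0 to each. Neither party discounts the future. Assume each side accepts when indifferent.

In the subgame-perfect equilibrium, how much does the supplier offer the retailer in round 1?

105

Round 3 (the supplier proposes): rejection yields 0 for the retailer; the supplier offers 0 and keeps 500.
Round 2 (the retailer proposes): rejecting gives the supplier an expected 0.7 × 500 = 350. The retailer offers 350 and keeps 500 − 350 = 150.
Round 1 (the supplier proposes): rejecting gives the retailer an expected 0.7 × 150 = 105; the supplier offers that and keeps 395.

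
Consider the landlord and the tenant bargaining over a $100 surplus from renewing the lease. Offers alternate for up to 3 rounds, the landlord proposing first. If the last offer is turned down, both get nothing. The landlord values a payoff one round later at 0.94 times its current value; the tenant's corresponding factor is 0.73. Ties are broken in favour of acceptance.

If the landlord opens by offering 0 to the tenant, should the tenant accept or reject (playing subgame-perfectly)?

Reject

Round 3 (the landlord proposes): rejection yields 0 for the tenant; the landlord offers 0 and keeps 100.
Round 2 (the tenant proposes): the landlord can get 100 next round, worth 0.94 × 100 = 94 now; the tenant offers that and keeps 6.
So by rejecting in round 1, the tenant gets 6 next round, worth 0.73 × 6 = 4.38 now.
Offer 0 < 4.38, so the tenant rejects.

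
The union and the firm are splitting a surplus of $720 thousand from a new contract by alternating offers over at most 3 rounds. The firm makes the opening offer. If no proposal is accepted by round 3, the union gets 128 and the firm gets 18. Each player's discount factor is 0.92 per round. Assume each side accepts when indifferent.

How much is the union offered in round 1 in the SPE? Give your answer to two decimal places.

Work backward from the last round.
Round 3 (the firm proposes): the union gets 128 if talks fail, so the firm offers 128 and keeps 592.
Round 2 (the union proposes): the firm can get 592 next round, worth 0.92 × 592 = 544.64 now; the union offers that and keeps 175.36.
Round 1 (the firm proposes): the union can get 175.36 next round, worth 0.92 × 175.36 = 161.3312 now. The firm offers 161.3312 and keeps 720 − 161.3312 = 558.6688.

161.33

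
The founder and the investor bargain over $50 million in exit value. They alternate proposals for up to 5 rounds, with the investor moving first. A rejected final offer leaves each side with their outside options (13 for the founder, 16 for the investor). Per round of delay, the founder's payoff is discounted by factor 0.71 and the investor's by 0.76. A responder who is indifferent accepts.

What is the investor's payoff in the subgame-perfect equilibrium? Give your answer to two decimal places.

Round 5 (the investor proposes): the founder gets 13 if talks fail, so the investor offers 13 and keeps 37.
Round 4 (the founder proposes): the investor can get 37 next round, worth 0.76 × 37 = 28.12 now. The founder offers 28.12 and keeps 50 − 28.12 = 21.88.
Round 3 (the investor proposes): the founder can get 21.88 next round, worth 0.71 × 21.88 = 15.5348 now, so the investor offers 15.5348, keeping 34.4652.
Round 2 (the founder proposes): the investor can get 34.4652 next round, worth 0.76 × 34.4652 = 26.193552 now. The founder offers 26.193552 and keeps 50 − 26.193552 = 23.806448.
Round 1 (the investor proposes): the founder can get 23.806448 next round, worth 0.71 × 23.806448 = 16.90257808 now. The investor offers 16.90257808 and keeps 50 − 16.90257808 = 33.09742192.

33.10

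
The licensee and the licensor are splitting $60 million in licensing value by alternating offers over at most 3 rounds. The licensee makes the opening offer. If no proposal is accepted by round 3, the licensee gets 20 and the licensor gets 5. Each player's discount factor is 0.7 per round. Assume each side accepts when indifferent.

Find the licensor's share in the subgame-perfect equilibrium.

Round 3 (the licensee proposes): the licensor gets 5 if talks fail, so the licensee offers 5 and keeps 55.
Round 2 (the licensor proposes): the licensee can get 55 next round, worth 0.7 × 55 = 38.5 now, so the licensor offers 38.5, keeping 21.5.
Round 1 (the licensee proposes): the licensor can get 21.5 next round, worth 0.7 × 21.5 = 15.05 now, so the licensee offers 15.05, keeping 44.95.

15.05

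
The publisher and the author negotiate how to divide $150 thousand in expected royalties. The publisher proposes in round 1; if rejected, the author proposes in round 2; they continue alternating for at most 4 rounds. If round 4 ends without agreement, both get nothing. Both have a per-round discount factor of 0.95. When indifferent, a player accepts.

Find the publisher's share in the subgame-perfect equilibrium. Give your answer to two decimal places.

Work backward from the last round.
Round 4 (the author proposes): rejection yields 0 for the publisher; the author offers 0 and keeps 150.
Round 3 (the publisher proposes): the author can get 150 next round, worth 0.95 × 150 = 142.5 now, so the publisher offers 142.5, keeping 7.5.
Round 2 (the author proposes): the publisher can get 7.5 next round, worth 0.95 × 7.5 = 7.125 now. The author offers 7.125 and keeps 150 − 7.125 = 142.875.
Round 1 (the publisher proposes): the author can get 142.875 next round, worth 0.95 × 142.875 = 135.73125 now; the publisher offers that and keeps 14.26875.

14.27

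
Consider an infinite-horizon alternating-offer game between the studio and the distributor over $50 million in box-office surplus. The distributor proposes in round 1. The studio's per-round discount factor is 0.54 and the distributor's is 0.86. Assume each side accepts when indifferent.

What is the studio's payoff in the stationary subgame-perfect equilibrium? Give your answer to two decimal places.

In a stationary SPE each proposer offers the other exactly their discounted continuation value.
If the distributor keeps x when proposing and the studio keeps y when proposing, then x = 50 − 0.54y and y = 50 − 0.86x.
Solving: x = 50(1 − 0.54) / (1 − 0.86·0.54) = 23 / 0.5356 ≈ 42.9425.
The studio gets 50 − 42.9425 ≈ 7.0575.

7.06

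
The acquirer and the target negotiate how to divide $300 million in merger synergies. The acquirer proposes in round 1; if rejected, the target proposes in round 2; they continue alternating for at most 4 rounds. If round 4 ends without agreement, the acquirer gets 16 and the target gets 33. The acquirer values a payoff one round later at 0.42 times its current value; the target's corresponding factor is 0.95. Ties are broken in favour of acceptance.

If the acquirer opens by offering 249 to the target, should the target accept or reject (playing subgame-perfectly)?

Reject

Round 4 (the target proposes): the acquirer gets 16 if talks fail, so the target offers 16 and keeps 284.
Round 3 (the acquirer proposes): the target can get 284 next round, worth 0.95 × 284 = 269.8 now; the acquirer offers that and keeps 30.2.
Round 2 (the target proposes): the acquirer can get 30.2 next round, worth 0.42 × 30.2 = 12.684 now. The target offers 12.684 and keeps 300 − 12.684 = 287.316.
So by rejecting in round 1, the target gets 287.316 next round, worth 0.95 × 287.316 = 272.9502 now.
Offer 249 < 272.9502, so the target rejects.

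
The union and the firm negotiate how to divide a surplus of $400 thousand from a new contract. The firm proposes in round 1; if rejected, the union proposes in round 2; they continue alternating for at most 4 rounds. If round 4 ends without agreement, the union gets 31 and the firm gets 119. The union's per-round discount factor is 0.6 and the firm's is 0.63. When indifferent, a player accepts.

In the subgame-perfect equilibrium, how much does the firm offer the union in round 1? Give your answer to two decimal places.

152.53

By backward induction:
Round 4 (the union proposes): the firm gets 119 if talks fail, so the union offers 119 and keeps 281.
Round 3 (the firm proposes): the union can get 281 next round, worth 0.6 × 281 = 168.6 now. The firm offers 168.6 and keeps 400 − 168.6 = 231.4.
Round 2 (the union proposes): the firm can get 231.4 next round, worth 0.63 × 231.4 = 145.782 now, so the union offers 145.782, keeping 254.218.
Round 1 (the firm proposes): the union can get 254.218 next round, worth 0.6 × 254.218 = 152.5308 now. The firm offers 152.5308 and keeps 400 − 152.5308 = 247.4692.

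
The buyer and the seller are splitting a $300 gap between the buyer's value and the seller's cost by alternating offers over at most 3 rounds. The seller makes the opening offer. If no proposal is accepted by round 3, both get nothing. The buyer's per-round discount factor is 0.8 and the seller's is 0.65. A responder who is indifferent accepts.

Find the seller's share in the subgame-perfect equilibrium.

216

Solve by backward induction from round 3.
Round 3 (the seller proposes): rejection yields 0 for the buyer; the seller offers 0 and keeps 300.
Round 2 (the buyer proposes): the seller can get 300 next round, worth 0.65 × 300 = 195 now. The buyer offers 195 and keeps 300 − 195 = 105.
Round 1 (the seller proposes): the buyer can get 105 next round, worth 0.8 × 105 = 84 now, so the seller offers 84, keeping 216.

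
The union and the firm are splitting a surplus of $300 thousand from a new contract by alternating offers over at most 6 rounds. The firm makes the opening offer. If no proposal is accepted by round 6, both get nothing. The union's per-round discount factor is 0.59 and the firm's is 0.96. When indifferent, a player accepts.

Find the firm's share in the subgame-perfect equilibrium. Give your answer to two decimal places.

Round 6 (the union proposes): rejection yields 0 for the firm; the union offers 0 and keeps 300.
Round 5 (the firm proposes): the union can get 300 next round, worth 0.59 × 300 = 177 now. The firm offers 177 and keeps 300 − 177 = 123.
Round 4 (the union proposes): the firm can get 123 next round, worth 0.96 × 123 = 118.08 now. The union offers 118.08 and keeps 300 − 118.08 = 181.92.
Round 3 (the firm proposes): the union can get 181.92 next round, worth 0.59 × 181.92 = 107.3328 now. The firm offers 107.3328 and keeps 300 − 107.3328 = 192.6672.
Round 2 (the union proposes): the firm can get 192.6672 next round, worth 0.96 × 192.6672 = 184.960512 now. The union offers 184.960512 and keeps 300 − 184.960512 = 115.039488.
Round 1 (the firm proposes): the union can get 115.039488 next round, worth 0.59 × 115.039488 = 67.87329792 now, so the firm offers 67.87329792, keeping 232.12670208.

232.13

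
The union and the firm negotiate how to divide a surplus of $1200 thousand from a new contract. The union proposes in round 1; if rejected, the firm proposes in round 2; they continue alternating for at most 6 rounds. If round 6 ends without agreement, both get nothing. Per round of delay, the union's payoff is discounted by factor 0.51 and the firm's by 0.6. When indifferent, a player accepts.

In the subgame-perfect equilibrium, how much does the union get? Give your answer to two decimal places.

By backward induction:
Round 6 (the firm proposes): rejection yields 0 for the union; the firm offers 0 and keeps 1200.
Round 5 (the union proposes): the firm can get 1200 next round, worth 0.6 × 1200 = 720 now, so the union offers 720, keeping 480.
Round 4 (the firm proposes): the union can get 480 next round, worth 0.51 × 480 = 244.8 now; the firm offers that and keeps 955.2.
Round 3 (the union proposes): the firm can get 955.2 next round, worth 0.6 × 955.2 = 573.12 now, so the union offers 573.12, keeping 626.88.
Round 2 (the firm proposes): the union can get 626.88 next round, worth 0.51 × 626.88 = 319.7088 now. The firm offers 319.7088 and keeps 1200 − 319.7088 = 880.2912.
Round 1 (the union proposes): the firm can get 880.2912 next round, worth 0.6 × 880.2912 = 528.17472 now, so the union offers 528.17472, keeping 671.82528.

671.83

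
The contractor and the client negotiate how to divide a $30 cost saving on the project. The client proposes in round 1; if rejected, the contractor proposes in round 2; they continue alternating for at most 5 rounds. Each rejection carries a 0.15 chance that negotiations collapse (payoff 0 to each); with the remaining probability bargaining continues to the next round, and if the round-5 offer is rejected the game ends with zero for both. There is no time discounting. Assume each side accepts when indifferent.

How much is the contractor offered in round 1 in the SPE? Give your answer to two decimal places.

6.59

By backward induction:
Round 5 (the client proposes): the contractor will accept anything ≥ 0, so the client offers 0 and keeps 30.
Round 4 (the contractor proposes): rejecting gives the client an expected 0.85 × 30 = 25.5; the contractor offers that and keeps 4.5.
Round 3 (the client proposes): rejecting gives the contractor an expected 0.85 × 4.5 = 3.825; the client offers that and keeps 26.175.
Round 2 (the contractor proposes): rejecting gives the client an expected 0.85 × 26.175 = 22.24875. The contractor offers 22.24875 and keeps 30 − 22.24875 = 7.75125.
Round 1 (the client proposes): rejecting gives the contractor an expected 0.85 × 7.75125 = 6.5885625, so the client offers 6.5885625, keeping 23.4114375.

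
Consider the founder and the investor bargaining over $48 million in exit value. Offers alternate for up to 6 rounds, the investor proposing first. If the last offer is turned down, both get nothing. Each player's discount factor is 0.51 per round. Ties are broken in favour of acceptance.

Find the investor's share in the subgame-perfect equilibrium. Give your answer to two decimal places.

Round 6 (the founder proposes): the investor will accept anything ≥ 0, so the founder offers 0 and keeps 48.
Round 5 (the investor proposes): the founder can get 48 next round, worth 0.51 × 48 = 24.48 now. The investor offers 24.48 and keeps 48 − 24.48 = 23.52.
Round 4 (the founder proposes): the investor can get 23.52 next round, worth 0.51 × 23.52 = 11.9952 now, so the founder offers 11.9952, keeping 36.0048.
Round 3 (the investor proposes): the founder can get 36.0048 next round, worth 0.51 × 36.0048 = 18.362448 now. The investor offers 18.362448 and keeps 48 − 18.362448 = 29.637552.
Round 2 (the founder proposes): the investor can get 29.637552 next round, worth 0.51 × 29.637552 = 15.11515152 now. The founder offers 15.11515152 and keeps 48 − 15.11515152 = 32.88484848.
Round 1 (the investor proposes): the founder can get 32.88484848 next round, worth 0.51 × 32.88484848 = 16.7712727248 now; the investor offers that and keeps 31.2287272752.

31.23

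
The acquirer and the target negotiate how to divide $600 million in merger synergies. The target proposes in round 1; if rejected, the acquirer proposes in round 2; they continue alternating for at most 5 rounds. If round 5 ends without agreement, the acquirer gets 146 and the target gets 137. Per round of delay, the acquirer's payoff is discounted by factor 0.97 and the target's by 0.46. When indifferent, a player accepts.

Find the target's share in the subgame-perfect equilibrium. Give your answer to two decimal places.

116.42

Round 5 (the target proposes): the acquirer gets 146 if talks fail, so the target offers 146 and keeps 454.
Round 4 (the acquirer proposes): the target can get 454 next round, worth 0.46 × 454 = 208.84 now. The acquirer offers 208.84 and keeps 600 − 208.84 = 391.16.
Round 3 (the target proposes): the acquirer can get 391.16 next round, worth 0.97 × 391.16 = 379.4252 now; the target offers that and keeps 220.5748.
Round 2 (the acquirer proposes): the target can get 220.5748 next round, worth 0.46 × 220.5748 = 101.464408 now; the acquirer offers that and keeps 498.535592.
Round 1 (the target proposes): the acquirer can get 498.535592 next round, worth 0.97 × 498.535592 = 483.57952424 now. The target offers 483.57952424 and keeps 600 − 483.57952424 = 116.42047576.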